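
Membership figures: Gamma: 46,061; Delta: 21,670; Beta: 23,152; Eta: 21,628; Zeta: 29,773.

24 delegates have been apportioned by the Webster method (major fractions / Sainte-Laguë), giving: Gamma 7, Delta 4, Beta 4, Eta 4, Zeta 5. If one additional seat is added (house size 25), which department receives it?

Priority for the next seat is population ÷ (current seats + 0.5).
Priorities: Gamma 6141.467, Delta 4815.556, Beta 5144.889, Eta 4806.222, Zeta 5413.273.
Highest priority: Gamma.

Gamma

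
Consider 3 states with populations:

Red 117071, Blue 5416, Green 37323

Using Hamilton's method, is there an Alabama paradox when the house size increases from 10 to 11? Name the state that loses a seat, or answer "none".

Blue

At 10 seats: Red 7, Blue 1, Green 2.
At 11 seats: Red 8, Blue 0, Green 3.
Blue drops from 1 to 0.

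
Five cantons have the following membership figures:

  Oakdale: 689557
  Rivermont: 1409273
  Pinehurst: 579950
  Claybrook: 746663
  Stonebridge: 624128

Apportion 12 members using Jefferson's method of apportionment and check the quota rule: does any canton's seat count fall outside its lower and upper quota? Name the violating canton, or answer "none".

Standard quotas: Oakdale 2.043, Rivermont 4.176, Pinehurst 1.719, Claybrook 2.213, Stonebridge 1.849.
Jefferson allocation: Oakdale 2, Rivermont 4, Pinehurst 2, Claybrook 2, Stonebridge 2.
Every allocation lies between the lower and upper quota.

none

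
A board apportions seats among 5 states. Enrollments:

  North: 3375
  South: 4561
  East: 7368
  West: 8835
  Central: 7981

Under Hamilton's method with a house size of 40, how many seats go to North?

4

Standard divisor: 32120 ÷ 40 = 803.
Standard quotas: North 4.2030, South 5.6800, East 9.1756, West 11.0025, Central 9.9390.
Lower quotas: North 4, South 5, East 9, West 11, Central 9 (sum 38, leaving 2 seats).
Remainders in descending order: Central 0.9390, South 0.6800, North 0.2030, East 0.1756, West 0.0025.
Largest remainders: Central, South receive the extra seats.
North receives 4.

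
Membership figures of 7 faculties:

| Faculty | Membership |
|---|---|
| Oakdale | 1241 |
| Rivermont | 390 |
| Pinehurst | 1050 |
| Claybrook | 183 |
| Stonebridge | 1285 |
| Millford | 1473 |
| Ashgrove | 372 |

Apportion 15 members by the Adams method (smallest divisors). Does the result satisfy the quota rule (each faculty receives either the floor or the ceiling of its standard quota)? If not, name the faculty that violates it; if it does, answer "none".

Standard quotas: Oakdale 3.106, Rivermont 0.976, Pinehurst 2.628, Claybrook 0.458, Stonebridge 3.216, Millford 3.686, Ashgrove 0.931.
Adams allocation: Oakdale 3, Rivermont 1, Pinehurst 3, Claybrook 1, Stonebridge 3, Millford 3, Ashgrove 1.
Every allocation lies between the lower and upper quota.

none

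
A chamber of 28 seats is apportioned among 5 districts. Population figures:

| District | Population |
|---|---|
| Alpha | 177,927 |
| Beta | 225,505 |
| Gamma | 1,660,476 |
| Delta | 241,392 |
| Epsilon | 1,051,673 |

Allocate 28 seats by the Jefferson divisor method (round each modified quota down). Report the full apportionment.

Standard divisor 3356973/28 ≈ 119891.893; standard quotas: Alpha 1.484, Beta 1.881, Gamma 13.850, Delta 2.013, Epsilon 8.772.
Rounding down gives 1, 1, 13, 2, 8 = 25 seats, so the divisor must be adjusted.
With modified divisor 111315: modified quotas Alpha 1.598, Beta 2.026, Gamma 14.917, Delta 2.169, Epsilon 9.448.
Rounding down: Alpha 1, Beta 2, Gamma 14, Delta 2, Epsilon 9 (total 28).

Alpha=1; Beta=2; Gamma=14; Delta=2; Epsilon=9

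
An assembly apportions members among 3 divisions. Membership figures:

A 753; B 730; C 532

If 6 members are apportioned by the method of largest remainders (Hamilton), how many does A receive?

2

Total 2015; standard divisor 2015/6 ≈ 335.833.
Standard quotas: A 2.242, B 2.174, C 1.584.
Lower quotas: A 2, B 2, C 1 (sum 5, leaving 1 seat).
Remainders in descending order: C 0.584, A 0.242, B 0.174.
Largest remainder: C receives the extra seat.
A receives 2.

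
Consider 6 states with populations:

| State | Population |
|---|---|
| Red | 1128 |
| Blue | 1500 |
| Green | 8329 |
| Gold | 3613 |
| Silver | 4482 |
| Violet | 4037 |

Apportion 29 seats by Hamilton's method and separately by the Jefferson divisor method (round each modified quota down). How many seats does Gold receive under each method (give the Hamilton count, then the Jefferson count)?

Hamilton: Red 1, Blue 2, Green 10, Gold 5, Silver 6, Violet 5.
Jefferson: Red 1, Blue 2, Green 11, Gold 4, Silver 6, Violet 5.
Gold gets 5 under Hamilton and 4 under Jefferson.

5 and 4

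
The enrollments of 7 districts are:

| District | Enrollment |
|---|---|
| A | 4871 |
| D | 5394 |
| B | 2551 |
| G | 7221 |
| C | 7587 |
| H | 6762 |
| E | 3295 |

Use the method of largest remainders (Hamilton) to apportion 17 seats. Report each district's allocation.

Total 37681; standard divisor 37681/17 ≈ 2216.529.
Standard quotas: A 2.1976, D 2.4335, B 1.1509, G 3.2578, C 3.4229, H 3.0507, E 1.4866.
Lower quotas: A 2, D 2, B 1, G 3, C 3, H 3, E 1 (sum 15, leaving 2 seats).
Remainders in descending order: E 0.4866, D 0.4335, C 0.4229, G 0.2578, A 0.1976, B 0.1509, H 0.0507.
The surplus seats go to E, D.

A 2, D 3, B 1, G 3, C 3, H 3, E 2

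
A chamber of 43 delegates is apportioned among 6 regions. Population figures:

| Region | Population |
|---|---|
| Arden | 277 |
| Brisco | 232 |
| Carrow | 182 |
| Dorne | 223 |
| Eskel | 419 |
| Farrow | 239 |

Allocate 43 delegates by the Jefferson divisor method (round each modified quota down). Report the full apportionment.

Standard divisor 1572/43 ≈ 36.558; standard quotas: Arden 7.577, Brisco 6.346, Carrow 4.978, Dorne 6.100, Eskel 11.461, Farrow 6.538.
Rounding down gives 7, 6, 4, 6, 11, 6 = 40 seats, so the divisor must be adjusted.
With modified divisor 34.4: modified quotas Arden 8.052, Brisco 6.744, Carrow 5.291, Dorne 6.483, Eskel 12.180, Farrow 6.948.
Rounding down: Arden 8, Brisco 6, Carrow 5, Dorne 6, Eskel 12, Farrow 6 (total 43).

Arden 8; Brisco 6; Carrow 5; Dorne 6; Eskel 12; Farrow 6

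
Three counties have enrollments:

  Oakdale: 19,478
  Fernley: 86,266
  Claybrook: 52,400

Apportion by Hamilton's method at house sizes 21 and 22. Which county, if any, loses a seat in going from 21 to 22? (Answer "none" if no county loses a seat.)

none

At 21 seats: Oakdale 3, Fernley 11, Claybrook 7.
At 22 seats: Oakdale 3, Fernley 12, Claybrook 7.
No county's allocation decreased.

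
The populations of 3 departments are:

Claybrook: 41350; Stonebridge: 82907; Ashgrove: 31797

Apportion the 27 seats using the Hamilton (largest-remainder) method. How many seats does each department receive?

Claybrook 7, Stonebridge 14, Ashgrove 6

Standard divisor: 156054 ÷ 27 ≈ 5779.778.
Standard quotas: Claybrook 7.1543, Stonebridge 14.3443, Ashgrove 5.5014.
Lower quotas: Claybrook 7, Stonebridge 14, Ashgrove 5 (sum 26, leaving 1 seat).
Remainders in descending order: Ashgrove 0.5014, Stonebridge 0.3443, Claybrook 0.1543.
Largest remainder: Ashgrove receives the extra seat.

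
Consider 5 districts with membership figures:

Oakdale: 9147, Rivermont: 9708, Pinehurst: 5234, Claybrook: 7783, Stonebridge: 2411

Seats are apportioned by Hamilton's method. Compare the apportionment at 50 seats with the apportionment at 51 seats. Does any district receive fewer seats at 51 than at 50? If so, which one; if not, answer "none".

none

At 50 seats: Oakdale 13, Rivermont 14, Pinehurst 8, Claybrook 11, Stonebridge 4.
At 51 seats: Oakdale 14, Rivermont 14, Pinehurst 8, Claybrook 11, Stonebridge 4.
No district's allocation decreased.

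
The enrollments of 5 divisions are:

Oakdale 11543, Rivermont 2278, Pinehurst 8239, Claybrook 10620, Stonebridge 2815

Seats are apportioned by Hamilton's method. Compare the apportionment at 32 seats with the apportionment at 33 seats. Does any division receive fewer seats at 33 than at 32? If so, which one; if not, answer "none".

Stonebridge

At 32 seats: Oakdale 10, Rivermont 2, Pinehurst 7, Claybrook 10, Stonebridge 3.
At 33 seats: Oakdale 11, Rivermont 2, Pinehurst 8, Claybrook 10, Stonebridge 2.
Stonebridge drops from 3 to 2.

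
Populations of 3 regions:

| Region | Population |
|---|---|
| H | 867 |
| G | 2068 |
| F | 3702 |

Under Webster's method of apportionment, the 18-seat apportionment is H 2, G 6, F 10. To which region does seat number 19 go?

Priority for the next seat is population ÷ (current seats + 0.5).
Priorities: H 346.800, G 318.154, F 352.571.
Highest priority: F.

F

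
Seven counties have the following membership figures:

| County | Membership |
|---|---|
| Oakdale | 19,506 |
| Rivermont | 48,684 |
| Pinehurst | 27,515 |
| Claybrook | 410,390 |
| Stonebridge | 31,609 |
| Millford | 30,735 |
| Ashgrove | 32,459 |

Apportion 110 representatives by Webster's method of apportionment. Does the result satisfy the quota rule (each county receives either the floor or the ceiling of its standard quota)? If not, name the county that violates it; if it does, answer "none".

Claybrook

Standard quotas: Oakdale 3.571, Rivermont 8.912, Pinehurst 5.037, Claybrook 75.126, Stonebridge 5.786, Millford 5.626, Ashgrove 5.942.
Webster allocation: Oakdale 4, Rivermont 9, Pinehurst 5, Claybrook 74, Stonebridge 6, Millford 6, Ashgrove 6.
Claybrook has quota 75.126 (lower 75, upper 76) but receives 74 — outside the quota interval.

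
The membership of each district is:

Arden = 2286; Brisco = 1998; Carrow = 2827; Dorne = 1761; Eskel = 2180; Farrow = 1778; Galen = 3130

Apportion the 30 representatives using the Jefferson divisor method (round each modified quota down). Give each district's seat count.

Arden=4, Brisco=4, Carrow=6, Dorne=3, Eskel=4, Farrow=3, Galen=6

Standard divisor 15960/30 ≈ 532; standard quotas: Arden 4.297, Brisco 3.756, Carrow 5.314, Dorne 3.310, Eskel 4.098, Farrow 3.342, Galen 5.883.
Rounding down gives 4, 3, 5, 3, 4, 3, 5 = 27 seats, so the divisor must be adjusted.
With modified divisor 460: modified quotas Arden 4.970, Brisco 4.343, Carrow 6.146, Dorne 3.828, Eskel 4.739, Farrow 3.865, Galen 6.804.
Rounding down: Arden 4, Brisco 4, Carrow 6, Dorne 3, Eskel 4, Farrow 3, Galen 6 (total 30).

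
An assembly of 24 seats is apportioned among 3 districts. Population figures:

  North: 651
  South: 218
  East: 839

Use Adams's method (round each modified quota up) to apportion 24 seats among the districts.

Standard divisor 1708/24 ≈ 71.167; standard quotas: North 9.148, South 3.063, East 11.789.
Rounding up gives 10, 4, 12 = 26 seats, so the divisor must be adjusted.
With modified divisor 74: modified quotas North 8.797, South 2.946, East 11.338.
Rounding up: North 9, South 3, East 12 (total 24).

North=9; South=3; East=12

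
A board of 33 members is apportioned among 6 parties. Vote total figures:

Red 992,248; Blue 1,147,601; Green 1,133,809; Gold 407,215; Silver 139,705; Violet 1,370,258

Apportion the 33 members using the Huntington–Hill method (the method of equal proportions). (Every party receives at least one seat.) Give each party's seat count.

Red 6, Blue 7, Green 7, Gold 3, Silver 1, Violet 9

With divisor 157421: modified quotas Red 6.303, Blue 7.290, Green 7.202, Gold 2.587, Silver 0.887, Violet 8.704.
Geometric-mean thresholds: Red √(6·7)=6.481, Blue √(7·8)=7.483, Green √(7·8)=7.483, Gold √(2·3)=2.449, Silver (min 1), Violet √(8·9)=8.485.
Each quota rounded against its threshold gives Red 6, Blue 7, Green 7, Gold 3, Silver 1, Violet 9 (total 33).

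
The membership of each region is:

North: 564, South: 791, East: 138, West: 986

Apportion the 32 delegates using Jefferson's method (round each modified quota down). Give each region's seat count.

North 7, South 11, East 1, West 13

Standard divisor 2479/32 ≈ 77.469; standard quotas: North 7.280, South 10.211, East 1.781, West 12.728.
Rounding down gives 7, 10, 1, 12 = 30 seats, so the divisor must be adjusted.
With modified divisor 71: modified quotas North 7.944, South 11.141, East 1.944, West 13.887.
Rounding down: North 7, South 11, East 1, West 13 (total 32).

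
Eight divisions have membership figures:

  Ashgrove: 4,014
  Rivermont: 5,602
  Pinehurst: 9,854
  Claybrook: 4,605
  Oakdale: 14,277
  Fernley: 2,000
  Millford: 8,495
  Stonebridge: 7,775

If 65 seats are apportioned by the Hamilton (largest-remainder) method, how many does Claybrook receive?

Total 56622; standard divisor 56622/65 ≈ 871.108.
Standard quotas: Ashgrove 4.6079, Rivermont 6.4309, Pinehurst 11.3120, Claybrook 5.2864, Oakdale 16.3895, Fernley 2.2959, Millford 9.7520, Stonebridge 8.9254.
Lower quotas: Ashgrove 4, Rivermont 6, Pinehurst 11, Claybrook 5, Oakdale 16, Fernley 2, Millford 9, Stonebridge 8 (sum 61, leaving 4 seats).
Remainders in descending order: Stonebridge 0.9254, Millford 0.7520, Ashgrove 0.6079, Rivermont 0.4309, Oakdale 0.3895, Pinehurst 0.3120, Fernley 0.2959, Claybrook 0.2864.
Largest remainders: Stonebridge, Millford, Ashgrove, Rivermont receive the extra seats.
Claybrook receives 5.

5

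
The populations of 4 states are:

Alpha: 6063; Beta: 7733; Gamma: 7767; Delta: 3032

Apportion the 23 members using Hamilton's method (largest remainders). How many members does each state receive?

Alpha: 6; Beta: 7; Gamma: 7; Delta: 3

Total 24595; standard divisor 24595/23 ≈ 1069.348.
Standard quotas: Alpha 5.6698, Beta 7.2315, Gamma 7.2633, Delta 2.8354.
Lower quotas: Alpha 5, Beta 7, Gamma 7, Delta 2 (sum 21, leaving 2 seats).
Remainders in descending order: Delta 0.8354, Alpha 0.6698, Gamma 0.2633, Beta 0.2315.
Largest remainders: Delta, Alpha receive the extra seats.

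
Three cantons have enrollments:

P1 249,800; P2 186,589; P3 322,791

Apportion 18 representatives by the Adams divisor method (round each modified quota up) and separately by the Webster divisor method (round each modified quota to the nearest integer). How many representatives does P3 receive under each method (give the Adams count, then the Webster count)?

7 and 8

Adams: P1 6, P2 5, P3 7.
Webster: P1 6, P2 4, P3 8.
P3 gets 7 under Adams and 8 under Webster.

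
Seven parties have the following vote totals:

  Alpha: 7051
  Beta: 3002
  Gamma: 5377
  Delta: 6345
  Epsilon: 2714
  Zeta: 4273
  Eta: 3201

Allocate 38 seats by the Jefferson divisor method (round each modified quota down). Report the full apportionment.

Alpha=9, Beta=3, Gamma=6, Delta=8, Epsilon=3, Zeta=5, Eta=4

Standard divisor 31963/38 ≈ 841.132; standard quotas: Alpha 8.383, Beta 3.569, Gamma 6.393, Delta 7.543, Epsilon 3.227, Zeta 5.080, Eta 3.806.
Rounding down gives 8, 3, 6, 7, 3, 5, 3 = 35 seats, so the divisor must be adjusted.
With modified divisor 780: modified quotas Alpha 9.040, Beta 3.849, Gamma 6.894, Delta 8.135, Epsilon 3.479, Zeta 5.478, Eta 4.104.
Rounding down: Alpha 9, Beta 3, Gamma 6, Delta 8, Epsilon 3, Zeta 5, Eta 4 (total 38).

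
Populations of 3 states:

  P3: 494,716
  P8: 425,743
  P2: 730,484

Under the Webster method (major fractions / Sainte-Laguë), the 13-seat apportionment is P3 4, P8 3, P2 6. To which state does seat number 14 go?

P8

Priority for the next seat is population ÷ (current seats + 0.5).
Priorities: P3 109936.889, P8 121640.857, P2 112382.154.
Highest priority: P8.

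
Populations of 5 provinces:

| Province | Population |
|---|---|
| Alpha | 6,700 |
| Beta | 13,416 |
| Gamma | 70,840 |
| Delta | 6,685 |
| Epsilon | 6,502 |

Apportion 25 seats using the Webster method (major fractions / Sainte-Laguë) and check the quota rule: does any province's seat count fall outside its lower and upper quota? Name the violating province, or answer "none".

Gamma

Standard quotas: Alpha 1.608, Beta 3.221, Gamma 17.005, Delta 1.605, Epsilon 1.561.
Webster allocation: Alpha 2, Beta 3, Gamma 16, Delta 2, Epsilon 2.
Gamma has quota 17.005 (lower 17, upper 18) but receives 16 — outside the quota interval.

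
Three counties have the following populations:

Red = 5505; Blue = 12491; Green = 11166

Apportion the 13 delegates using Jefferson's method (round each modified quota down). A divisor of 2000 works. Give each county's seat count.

With modified divisor 2000: modified quotas Red 2.752, Blue 6.245, Green 5.583.
Rounding down: Red 2, Blue 6, Green 5 (total 13).

Red: 2, Blue: 6, Green: 5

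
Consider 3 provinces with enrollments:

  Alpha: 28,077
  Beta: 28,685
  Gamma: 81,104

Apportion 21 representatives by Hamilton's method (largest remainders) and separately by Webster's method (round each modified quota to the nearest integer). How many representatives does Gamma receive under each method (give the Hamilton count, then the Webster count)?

12 and 13

Hamilton: Alpha 4, Beta 5, Gamma 12.
Webster: Alpha 4, Beta 4, Gamma 13.
Gamma gets 12 under Hamilton and 13 under Webster.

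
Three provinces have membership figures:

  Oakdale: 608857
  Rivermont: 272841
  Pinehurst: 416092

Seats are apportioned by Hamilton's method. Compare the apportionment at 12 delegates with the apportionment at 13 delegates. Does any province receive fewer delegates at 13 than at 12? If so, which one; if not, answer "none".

none

At 12 seats: Oakdale 6, Rivermont 2, Pinehurst 4.
At 13 seats: Oakdale 6, Rivermont 3, Pinehurst 4.
No province's allocation decreased.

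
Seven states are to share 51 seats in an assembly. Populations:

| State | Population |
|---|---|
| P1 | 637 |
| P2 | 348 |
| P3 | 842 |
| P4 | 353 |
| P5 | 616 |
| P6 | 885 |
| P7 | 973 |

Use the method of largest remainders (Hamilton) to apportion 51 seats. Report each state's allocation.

Standard divisor: 4654 ÷ 51 ≈ 91.255.
Standard quotas: P1 6.980, P2 3.813, P3 9.227, P4 3.868, P5 6.750, P6 9.698, P7 10.662.
Lower quotas: P1 6, P2 3, P3 9, P4 3, P5 6, P6 9, P7 10 (sum 46, leaving 5 seats).
Remainders in descending order: P1 0.980, P4 0.868, P2 0.813, P5 0.750, P6 0.698, P7 0.662, P3 0.227.
The surplus seats go to P1, P4, P2, P5, P6.

P1 7, P2 4, P3 9, P4 4, P5 7, P6 10, P7 10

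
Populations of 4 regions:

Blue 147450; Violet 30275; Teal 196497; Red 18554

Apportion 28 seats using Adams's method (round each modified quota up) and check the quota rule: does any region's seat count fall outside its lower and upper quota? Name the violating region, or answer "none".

Teal

Standard quotas: Blue 10.511, Violet 2.158, Teal 14.008, Red 1.323.
Adams allocation: Blue 10, Violet 3, Teal 13, Red 2.
Teal has quota 14.008 (lower 14, upper 15) but receives 13 — outside the quota interval.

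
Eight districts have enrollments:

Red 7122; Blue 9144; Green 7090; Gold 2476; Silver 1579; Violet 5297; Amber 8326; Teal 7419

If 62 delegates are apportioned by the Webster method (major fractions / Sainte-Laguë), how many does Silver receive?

2

Standard divisor 48453/62 ≈ 781.5; standard quotas: Red 9.113, Blue 11.701, Green 9.072, Gold 3.168, Silver 2.020, Violet 6.778, Amber 10.654, Teal 9.493.
Rounding to the nearest integer gives Red 9, Blue 12, Green 9, Gold 3, Silver 2, Violet 7, Amber 11, Teal 9 — total 62, matching the house size, so no adjustment is needed.
Silver receives 2.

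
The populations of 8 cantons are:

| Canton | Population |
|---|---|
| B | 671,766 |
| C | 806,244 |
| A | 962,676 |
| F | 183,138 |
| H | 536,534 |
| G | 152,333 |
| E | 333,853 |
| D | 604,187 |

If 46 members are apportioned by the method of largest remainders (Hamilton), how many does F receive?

Standard divisor: 4250731 ÷ 46 ≈ 92407.196.
Standard quotas: B 7.2696, C 8.7249, A 10.4178, F 1.9819, H 5.8062, G 1.6485, E 3.6128, D 6.5383.
Lower quotas: B 7, C 8, A 10, F 1, H 5, G 1, E 3, D 6 (sum 41, leaving 5 seats).
Remainders in descending order: F 0.9819, H 0.8062, C 0.7249, G 0.6485, E 0.6128, D 0.5383, A 0.4178, B 0.2696.
Largest remainders: F, H, C, G, E receive the extra seats.
F receives 2.

2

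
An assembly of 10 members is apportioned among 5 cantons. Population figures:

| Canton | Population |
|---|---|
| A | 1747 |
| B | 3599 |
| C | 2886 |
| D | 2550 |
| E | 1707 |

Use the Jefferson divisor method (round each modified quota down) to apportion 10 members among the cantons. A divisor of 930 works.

A=1, B=3, C=3, D=2, E=1

With modified divisor 930: modified quotas A 1.878, B 3.870, C 3.103, D 2.742, E 1.835.
Rounding down: A 1, B 3, C 3, D 2, E 1 (total 10).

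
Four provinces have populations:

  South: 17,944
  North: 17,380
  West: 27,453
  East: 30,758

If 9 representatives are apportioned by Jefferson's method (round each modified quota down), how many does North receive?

Standard divisor 93535/9 ≈ 10392.778; standard quotas: South 1.727, North 1.672, West 2.642, East 2.960.
Rounding down gives 1, 1, 2, 2 = 6 seats, so the divisor must be adjusted.
With modified divisor 8800: modified quotas South 2.039, North 1.975, West 3.120, East 3.495.
Rounding down: South 2, North 1, West 3, East 3 (total 9).
North receives 1.

1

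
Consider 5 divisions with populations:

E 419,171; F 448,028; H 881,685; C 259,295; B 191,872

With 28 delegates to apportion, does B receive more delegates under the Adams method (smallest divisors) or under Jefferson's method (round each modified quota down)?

Adams

Adams: E 5, F 6, H 11, C 3, B 3.
Jefferson: E 5, F 6, H 12, C 3, B 2.
B gets 3 under Adams and 2 under Jefferson.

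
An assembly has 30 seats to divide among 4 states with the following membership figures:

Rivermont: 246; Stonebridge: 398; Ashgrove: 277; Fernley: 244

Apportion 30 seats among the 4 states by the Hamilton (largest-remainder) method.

Standard divisor: 1165 ÷ 30 ≈ 38.833.
Standard quotas: Rivermont 6.335, Stonebridge 10.249, Ashgrove 7.133, Fernley 6.283.
Lower quotas: Rivermont 6, Stonebridge 10, Ashgrove 7, Fernley 6 (sum 29, leaving 1 seat).
Remainders in descending order: Rivermont 0.335, Fernley 0.283, Stonebridge 0.249, Ashgrove 0.133.
Largest remainder: Rivermont receives the extra seat.

Rivermont 7, Stonebridge 10, Ashgrove 7, Fernley 6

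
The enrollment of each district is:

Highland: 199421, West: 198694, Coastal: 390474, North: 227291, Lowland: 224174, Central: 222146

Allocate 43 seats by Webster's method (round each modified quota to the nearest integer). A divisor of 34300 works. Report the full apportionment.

Highland=6, West=6, Coastal=11, North=7, Lowland=7, Central=6

With modified divisor 34300: modified quotas Highland 5.814, West 5.793, Coastal 11.384, North 6.627, Lowland 6.536, Central 6.477.
Rounding to the nearest integer: Highland 6, West 6, Coastal 11, North 7, Lowland 7, Central 6 (total 43).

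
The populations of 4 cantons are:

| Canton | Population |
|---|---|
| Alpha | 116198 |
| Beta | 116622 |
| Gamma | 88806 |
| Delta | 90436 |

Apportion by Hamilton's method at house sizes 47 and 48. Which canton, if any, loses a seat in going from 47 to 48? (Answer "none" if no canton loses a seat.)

Delta

At 47 seats: Alpha 13, Beta 13, Gamma 10, Delta 11.
At 48 seats: Alpha 14, Beta 14, Gamma 10, Delta 10.
Delta drops from 11 to 10.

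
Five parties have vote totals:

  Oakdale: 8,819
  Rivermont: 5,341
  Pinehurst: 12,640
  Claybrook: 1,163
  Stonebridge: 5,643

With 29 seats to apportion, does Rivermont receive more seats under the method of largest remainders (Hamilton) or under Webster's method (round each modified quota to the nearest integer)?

Hamilton: Oakdale 8, Rivermont 4, Pinehurst 11, Claybrook 1, Stonebridge 5.
Webster: Oakdale 7, Rivermont 5, Pinehurst 11, Claybrook 1, Stonebridge 5.
Rivermont gets 4 under Hamilton and 5 under Webster.

Webster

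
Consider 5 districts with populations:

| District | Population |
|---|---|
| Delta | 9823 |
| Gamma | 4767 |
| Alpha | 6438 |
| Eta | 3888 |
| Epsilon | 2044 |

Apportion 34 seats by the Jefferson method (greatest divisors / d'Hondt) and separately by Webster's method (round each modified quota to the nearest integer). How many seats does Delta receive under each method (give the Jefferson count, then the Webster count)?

13 and 12

Jefferson: Delta 13, Gamma 6, Alpha 8, Eta 5, Epsilon 2.
Webster: Delta 12, Gamma 6, Alpha 8, Eta 5, Epsilon 3.
Delta gets 13 under Jefferson and 12 under Webster.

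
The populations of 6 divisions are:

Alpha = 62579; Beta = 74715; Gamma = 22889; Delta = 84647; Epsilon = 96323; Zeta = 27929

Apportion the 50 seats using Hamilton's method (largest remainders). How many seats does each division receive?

Standard divisor: 369082 ÷ 50 ≈ 7381.64.
Standard quotas: Alpha 8.4777, Beta 10.1217, Gamma 3.1008, Delta 11.4672, Epsilon 13.0490, Zeta 3.7836.
Lower quotas: Alpha 8, Beta 10, Gamma 3, Delta 11, Epsilon 13, Zeta 3 (sum 48, leaving 2 seats).
Remainders in descending order: Zeta 0.7836, Alpha 0.4777, Delta 0.4672, Beta 0.1217, Gamma 0.1008, Epsilon 0.0490.
Largest remainders: Zeta, Alpha receive the extra seats.

Alpha=9, Beta=10, Gamma=3, Delta=11, Epsilon=13, Zeta=4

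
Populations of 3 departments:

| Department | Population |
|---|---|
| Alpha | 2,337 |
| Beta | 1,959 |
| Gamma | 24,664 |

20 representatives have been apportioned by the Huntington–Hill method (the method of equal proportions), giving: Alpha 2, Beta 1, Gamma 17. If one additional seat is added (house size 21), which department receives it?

Gamma

Priority for the next seat is population ÷ (√(s·(s+1))).
Priorities: Alpha 954.076, Beta 1385.222, Gamma 1409.947.
Highest priority: Gamma.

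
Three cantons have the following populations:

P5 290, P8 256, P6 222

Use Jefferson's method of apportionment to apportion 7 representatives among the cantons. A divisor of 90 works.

With modified divisor 90: modified quotas P5 3.222, P8 2.844, P6 2.467.
Rounding down: P5 3, P8 2, P6 2 (total 7).

P5 3; P8 2; P6 2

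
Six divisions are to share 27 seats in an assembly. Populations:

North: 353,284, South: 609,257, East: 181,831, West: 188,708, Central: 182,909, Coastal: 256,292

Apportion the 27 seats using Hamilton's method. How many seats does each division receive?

Total 1772281; standard divisor 1772281/27 ≈ 65640.037.
Standard quotas: North 5.3821, South 9.2818, East 2.7701, West 2.8749, Central 2.7865, Coastal 3.9045.
Lower quotas: North 5, South 9, East 2, West 2, Central 2, Coastal 3 (sum 23, leaving 4 seats).
Remainders in descending order: Coastal 0.9045, West 0.8749, Central 0.7865, East 0.7701, North 0.3821, South 0.2818.
Largest remainders: Coastal, West, Central, East receive the extra seats.

North 5, South 9, East 3, West 3, Central 3, Coastal 4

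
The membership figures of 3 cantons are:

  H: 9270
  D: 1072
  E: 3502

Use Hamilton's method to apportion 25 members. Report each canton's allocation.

H 17, D 2, E 6

The standard divisor is 13844/25 ≈ 553.76.
Standard quotas: H 16.7401, D 1.9359, E 6.3240.
Lower quotas: H 16, D 1, E 6 (sum 23, leaving 2 seats).
Remainders in descending order: D 0.9359, H 0.7401, E 0.3240.
The surplus seats go to D, H.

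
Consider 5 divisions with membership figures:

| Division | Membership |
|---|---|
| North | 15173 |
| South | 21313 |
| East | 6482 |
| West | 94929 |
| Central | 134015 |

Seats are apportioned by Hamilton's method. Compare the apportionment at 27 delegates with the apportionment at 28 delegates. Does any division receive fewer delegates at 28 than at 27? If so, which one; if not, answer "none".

North

At 27 seats: North 2, South 2, East 1, West 9, Central 13.
At 28 seats: North 1, South 2, East 1, West 10, Central 14.
North drops from 2 to 1.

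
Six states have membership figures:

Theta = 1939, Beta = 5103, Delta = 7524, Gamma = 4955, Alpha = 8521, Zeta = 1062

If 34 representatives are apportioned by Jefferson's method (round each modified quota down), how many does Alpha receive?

10

Standard divisor 29104/34 ≈ 856; standard quotas: Theta 2.265, Beta 5.961, Delta 8.790, Gamma 5.789, Alpha 9.954, Zeta 1.241.
Rounding down gives 2, 5, 8, 5, 9, 1 = 30 seats, so the divisor must be adjusted.
With modified divisor 800: modified quotas Theta 2.424, Beta 6.379, Delta 9.405, Gamma 6.194, Alpha 10.651, Zeta 1.327.
Rounding down: Theta 2, Beta 6, Delta 9, Gamma 6, Alpha 10, Zeta 1 (total 34).
Alpha receives 10.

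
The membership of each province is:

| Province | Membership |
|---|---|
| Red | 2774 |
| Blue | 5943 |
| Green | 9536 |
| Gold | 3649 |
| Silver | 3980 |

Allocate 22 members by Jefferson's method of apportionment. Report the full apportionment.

Standard divisor 25882/22 ≈ 1176.455; standard quotas: Red 2.358, Blue 5.052, Green 8.106, Gold 3.102, Silver 3.383.
Rounding down gives 2, 5, 8, 3, 3 = 21 seats, so the divisor must be adjusted.
With modified divisor 1000: modified quotas Red 2.774, Blue 5.943, Green 9.536, Gold 3.649, Silver 3.980.
Rounding down: Red 2, Blue 5, Green 9, Gold 3, Silver 3 (total 22).

Red=2; Blue=5; Green=9; Gold=3; Silver=3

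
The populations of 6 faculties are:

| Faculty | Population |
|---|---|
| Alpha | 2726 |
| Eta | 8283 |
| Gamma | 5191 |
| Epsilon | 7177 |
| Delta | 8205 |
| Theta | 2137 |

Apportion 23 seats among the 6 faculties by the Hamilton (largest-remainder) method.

Alpha 2, Eta 6, Gamma 3, Epsilon 5, Delta 6, Theta 1

Standard divisor: 33719 ÷ 23 ≈ 1466.043.
Standard quotas: Alpha 1.8594, Eta 5.6499, Gamma 3.5408, Epsilon 4.8955, Delta 5.5967, Theta 1.4577.
Lower quotas: Alpha 1, Eta 5, Gamma 3, Epsilon 4, Delta 5, Theta 1 (sum 19, leaving 4 seats).
Remainders in descending order: Epsilon 0.8955, Alpha 0.8594, Eta 0.6499, Delta 0.5967, Gamma 0.5408, Theta 0.4577.
The surplus seats go to Epsilon, Alpha, Eta, Delta.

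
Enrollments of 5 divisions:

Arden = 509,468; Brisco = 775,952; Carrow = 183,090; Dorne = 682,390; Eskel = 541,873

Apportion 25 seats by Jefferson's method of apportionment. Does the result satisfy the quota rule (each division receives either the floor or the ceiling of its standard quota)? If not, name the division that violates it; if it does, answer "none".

Standard quotas: Arden 4.730, Brisco 7.204, Carrow 1.700, Dorne 6.335, Eskel 5.031.
Jefferson allocation: Arden 5, Brisco 7, Carrow 1, Dorne 7, Eskel 5.
Every allocation lies between the lower and upper quota.

none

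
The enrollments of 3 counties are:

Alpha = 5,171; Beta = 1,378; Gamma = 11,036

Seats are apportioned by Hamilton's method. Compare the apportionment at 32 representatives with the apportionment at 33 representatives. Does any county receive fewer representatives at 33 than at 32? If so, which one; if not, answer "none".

Beta

At 32 seats: Alpha 9, Beta 3, Gamma 20.
At 33 seats: Alpha 10, Beta 2, Gamma 21.
Beta drops from 3 to 2.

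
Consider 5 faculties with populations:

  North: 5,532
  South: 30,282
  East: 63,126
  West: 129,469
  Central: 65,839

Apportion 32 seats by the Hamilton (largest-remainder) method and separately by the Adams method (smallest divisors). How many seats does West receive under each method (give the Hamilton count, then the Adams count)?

14 and 13

Hamilton: North 1, South 3, East 7, West 14, Central 7.
Adams: North 1, South 4, East 7, West 13, Central 7.
West gets 14 under Hamilton and 13 under Adams.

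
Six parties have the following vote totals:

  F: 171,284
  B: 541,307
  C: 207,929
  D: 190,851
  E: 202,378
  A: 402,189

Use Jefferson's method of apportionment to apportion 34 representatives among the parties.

F 3, B 11, C 4, D 4, E 4, A 8

Standard divisor 1715938/34 ≈ 50468.765; standard quotas: F 3.394, B 10.726, C 4.120, D 3.782, E 4.010, A 7.969.
Rounding down gives 3, 10, 4, 3, 4, 7 = 31 seats, so the divisor must be adjusted.
With modified divisor 46400: modified quotas F 3.691, B 11.666, C 4.481, D 4.113, E 4.362, A 8.668.
Rounding down: F 3, B 11, C 4, D 4, E 4, A 8 (total 34).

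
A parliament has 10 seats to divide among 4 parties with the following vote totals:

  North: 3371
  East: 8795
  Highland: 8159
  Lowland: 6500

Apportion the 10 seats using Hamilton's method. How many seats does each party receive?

Total 26825; standard divisor 26825/10 ≈ 2682.5.
Standard quotas: North 1.2567, East 3.2787, Highland 3.0416, Lowland 2.4231.
Lower quotas: North 1, East 3, Highland 3, Lowland 2 (sum 9, leaving 1 seat).
Remainders in descending order: Lowland 0.4231, East 0.2787, North 0.2567, Highland 0.0416.
The surplus seat goes to Lowland.

North 1, East 3, Highland 3, Lowland 3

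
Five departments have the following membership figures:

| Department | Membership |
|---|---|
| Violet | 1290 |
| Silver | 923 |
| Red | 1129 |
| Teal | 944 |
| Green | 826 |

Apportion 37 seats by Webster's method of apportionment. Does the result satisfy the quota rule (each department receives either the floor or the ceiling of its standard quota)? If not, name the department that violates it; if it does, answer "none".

none

Standard quotas: Violet 9.337, Silver 6.681, Red 8.172, Teal 6.833, Green 5.978.
Webster allocation: Violet 9, Silver 7, Red 8, Teal 7, Green 6.
Every allocation lies between the lower and upper quota.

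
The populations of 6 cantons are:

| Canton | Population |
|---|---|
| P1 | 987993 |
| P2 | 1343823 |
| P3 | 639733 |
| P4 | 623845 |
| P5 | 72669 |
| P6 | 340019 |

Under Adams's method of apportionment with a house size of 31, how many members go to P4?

5

Standard divisor 4008082/31 ≈ 129292.968; standard quotas: P1 7.642, P2 10.394, P3 4.948, P4 4.825, P5 0.562, P6 2.630.
Rounding up gives 8, 11, 5, 5, 1, 3 = 33 seats, so the divisor must be adjusted.
With modified divisor 145200: modified quotas P1 6.804, P2 9.255, P3 4.406, P4 4.296, P5 0.500, P6 2.342.
Rounding up: P1 7, P2 10, P3 5, P4 5, P5 1, P6 3 (total 31).
P4 receives 5.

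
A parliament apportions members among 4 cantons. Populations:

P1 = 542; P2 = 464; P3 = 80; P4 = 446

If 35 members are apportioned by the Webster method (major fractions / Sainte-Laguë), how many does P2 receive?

Standard divisor 1532/35 ≈ 43.771; standard quotas: P1 12.383, P2 10.601, P3 1.828, P4 10.189.
Rounding to the nearest integer gives P1 12, P2 11, P3 2, P4 10 — total 35, matching the house size, so no adjustment is needed.
P2 receives 11.

11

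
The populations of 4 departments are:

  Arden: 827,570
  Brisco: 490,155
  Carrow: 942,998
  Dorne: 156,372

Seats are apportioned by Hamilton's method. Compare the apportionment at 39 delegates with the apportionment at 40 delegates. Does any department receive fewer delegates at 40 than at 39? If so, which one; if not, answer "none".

Dorne

At 39 seats: Arden 13, Brisco 8, Carrow 15, Dorne 3.
At 40 seats: Arden 14, Brisco 8, Carrow 16, Dorne 2.
Dorne drops from 3 to 2.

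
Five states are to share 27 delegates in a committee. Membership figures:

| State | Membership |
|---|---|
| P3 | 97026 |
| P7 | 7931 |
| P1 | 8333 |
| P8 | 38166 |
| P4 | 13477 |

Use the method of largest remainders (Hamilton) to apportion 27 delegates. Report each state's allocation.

Total 164933; standard divisor 164933/27 ≈ 6108.63.
Standard quotas: P3 15.8834, P7 1.2983, P1 1.3641, P8 6.2479, P4 2.2062.
Lower quotas: P3 15, P7 1, P1 1, P8 6, P4 2 (sum 25, leaving 2 seats).
Remainders in descending order: P3 0.8834, P1 0.3641, P7 0.2983, P8 0.2479, P4 0.2062.
Largest remainders: P3, P1 receive the extra seats.

P3 16, P7 1, P1 2, P8 6, P4 2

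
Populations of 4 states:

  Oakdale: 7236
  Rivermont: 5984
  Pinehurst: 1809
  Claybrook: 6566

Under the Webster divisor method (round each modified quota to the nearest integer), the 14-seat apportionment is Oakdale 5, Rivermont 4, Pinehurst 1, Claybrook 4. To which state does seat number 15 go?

Priority for the next seat is population ÷ (current seats + 0.5).
Priorities: Oakdale 1315.636, Rivermont 1329.778, Pinehurst 1206.000, Claybrook 1459.111.
Highest priority: Claybrook.

Claybrook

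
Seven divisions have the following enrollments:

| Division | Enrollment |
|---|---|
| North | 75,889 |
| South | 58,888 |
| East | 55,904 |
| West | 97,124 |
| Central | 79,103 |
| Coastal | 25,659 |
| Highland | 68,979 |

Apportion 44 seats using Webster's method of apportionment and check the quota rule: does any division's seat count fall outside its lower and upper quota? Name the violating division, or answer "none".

Standard quotas: North 7.235, South 5.614, East 5.329, West 9.259, Central 7.541, Coastal 2.446, Highland 6.576.
Webster allocation: North 7, South 6, East 5, West 9, Central 8, Coastal 2, Highland 7.
Every allocation lies between the lower and upper quota.

none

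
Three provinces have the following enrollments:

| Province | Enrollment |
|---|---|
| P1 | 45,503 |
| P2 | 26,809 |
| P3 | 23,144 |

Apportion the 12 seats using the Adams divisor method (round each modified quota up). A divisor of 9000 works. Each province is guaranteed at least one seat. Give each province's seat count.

With modified divisor 9000: modified quotas P1 5.056, P2 2.979, P3 2.572.
Rounding up: P1 6, P2 3, P3 3 (total 12).

P1 6; P2 3; P3 3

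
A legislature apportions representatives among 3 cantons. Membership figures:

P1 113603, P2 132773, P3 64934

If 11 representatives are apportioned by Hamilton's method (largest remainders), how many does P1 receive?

Total 311310; standard divisor 311310/11 ≈ 28300.909.
Standard quotas: P1 4.0141, P2 4.6915, P3 2.2944.
Lower quotas: P1 4, P2 4, P3 2 (sum 10, leaving 1 seat).
Remainders in descending order: P2 0.6915, P3 0.2944, P1 0.0141.
The surplus seat goes to P2.
P1 receives 4.

4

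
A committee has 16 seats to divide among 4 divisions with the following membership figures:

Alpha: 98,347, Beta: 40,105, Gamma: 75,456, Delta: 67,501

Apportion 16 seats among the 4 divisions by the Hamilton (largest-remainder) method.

Alpha: 6, Beta: 2, Gamma: 4, Delta: 4

Standard divisor: 281409 ÷ 16 ≈ 17588.062.
Standard quotas: Alpha 5.5917, Beta 2.2802, Gamma 4.2902, Delta 3.8379.
Lower quotas: Alpha 5, Beta 2, Gamma 4, Delta 3 (sum 14, leaving 2 seats).
Remainders in descending order: Delta 0.8379, Alpha 0.5917, Gamma 0.2902, Beta 0.2802.
Largest remainders: Delta, Alpha receive the extra seats.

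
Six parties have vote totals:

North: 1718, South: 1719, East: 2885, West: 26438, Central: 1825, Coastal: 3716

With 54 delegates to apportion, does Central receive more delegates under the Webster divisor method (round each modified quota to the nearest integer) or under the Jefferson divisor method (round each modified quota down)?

Webster: North 2, South 2, East 4, West 38, Central 3, Coastal 5.
Jefferson: North 2, South 2, East 4, West 39, Central 2, Coastal 5.
Central gets 3 under Webster and 2 under Jefferson.

Webster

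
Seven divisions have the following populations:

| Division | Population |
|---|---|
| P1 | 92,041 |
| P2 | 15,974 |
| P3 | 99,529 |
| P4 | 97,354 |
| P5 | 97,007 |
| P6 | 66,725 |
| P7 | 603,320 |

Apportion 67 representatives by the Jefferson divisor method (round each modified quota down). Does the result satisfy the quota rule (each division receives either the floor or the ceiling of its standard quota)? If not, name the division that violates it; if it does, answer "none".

P7

Standard quotas: P1 5.753, P2 0.998, P3 6.221, P4 6.085, P5 6.063, P6 4.171, P7 37.709.
Jefferson allocation: P1 5, P2 1, P3 6, P4 6, P5 6, P6 4, P7 39.
P7 has quota 37.709 (lower 37, upper 38) but receives 39 — outside the quota interval.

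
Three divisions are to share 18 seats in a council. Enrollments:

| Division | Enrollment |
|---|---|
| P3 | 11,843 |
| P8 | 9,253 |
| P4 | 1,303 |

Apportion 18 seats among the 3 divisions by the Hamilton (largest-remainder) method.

Total 22399; standard divisor 22399/18 ≈ 1244.389.
Standard quotas: P3 9.5171, P8 7.4358, P4 1.0471.
Lower quotas: P3 9, P8 7, P4 1 (sum 17, leaving 1 seat).
Remainders in descending order: P3 0.5171, P8 0.4358, P4 0.0471.
Largest remainder: P3 receives the extra seat.

P3=10, P8=7, P4=1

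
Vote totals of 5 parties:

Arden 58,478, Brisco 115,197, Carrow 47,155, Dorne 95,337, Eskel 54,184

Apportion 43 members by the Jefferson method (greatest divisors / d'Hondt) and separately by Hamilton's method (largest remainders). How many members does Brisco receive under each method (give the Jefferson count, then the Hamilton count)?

Jefferson: Arden 7, Brisco 14, Carrow 5, Dorne 11, Eskel 6.
Hamilton: Arden 7, Brisco 13, Carrow 6, Dorne 11, Eskel 6.
Brisco gets 14 under Jefferson and 13 under Hamilton.

14 and 13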